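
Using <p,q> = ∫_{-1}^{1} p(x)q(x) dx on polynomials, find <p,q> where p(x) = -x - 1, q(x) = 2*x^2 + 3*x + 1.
<p,q> = -16/3

Expand the product: p(x)·q(x) = -2*x^3 - 5*x^2 - 4*x - 1.
∫_{-1}^{1} of each monomial x^k gives [2/(k+1) if k even, 0 if k odd]. Integrating term-by-term (or equivalently evaluating the antiderivative F(x) = -x^4/2 - 5*x^3/3 - 2*x^2 - x at the endpoints):
  F(1) − F(−1) = -31/6 − (1/6) = -16/3.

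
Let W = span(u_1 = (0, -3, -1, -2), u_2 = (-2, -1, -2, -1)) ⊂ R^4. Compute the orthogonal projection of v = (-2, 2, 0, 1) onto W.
proj_W(v) = (-20/13, 191/91, -53/91, 8/7)

Set up U = [u_1 | ... | u_2] ∈ R^(4×2). The projector onto W = col(U) is P = U (U^T U)^(-1) U^T.
Compute U^T U =
  [14, 7]
  [7, 10],
and U^T v = (-8, 1).
Solve U^T U · c = U^T v for the coefficients: c = (-87/91, 10/13). The projection is proj_W(v) = U c.
Check: (v - proj_W(v)) · u_1 = 0  (should be 0).
Check: (v - proj_W(v)) · u_2 = 0  (should be 0).
Result: proj_W(v) = (-20/13, 191/91, -53/91, 8/7).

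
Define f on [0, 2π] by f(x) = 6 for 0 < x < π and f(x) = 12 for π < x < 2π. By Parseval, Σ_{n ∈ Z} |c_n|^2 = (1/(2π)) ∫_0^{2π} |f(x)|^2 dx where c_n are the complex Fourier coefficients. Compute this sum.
Σ |c_n|^2 = 90

Parseval equates the L^2 energy of f (normalised by 1/(2π)) with the ℓ^2 sum of its Fourier coefficients: (1/(2π)) ∫_0^{2π} |f|^2 = Σ |c_n|^2.
Compute the left side: (1/(2π)) [∫_0^π 6^2 dx + ∫_π^{2π} 12^2 dx] = (1/(2π)) · (36π + 144π) = (36 + 144)/2 = 90.
So Σ_{n ∈ Z} |c_n|^2 = 90.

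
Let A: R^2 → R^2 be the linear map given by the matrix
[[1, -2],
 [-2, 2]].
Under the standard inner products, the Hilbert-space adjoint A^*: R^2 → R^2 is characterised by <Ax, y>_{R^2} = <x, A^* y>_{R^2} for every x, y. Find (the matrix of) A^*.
A^* = A^T =
[[1, -2],
 [-2, 2]]

For real matrices with standard dot products, the defining identity <Ax, y> = <x, A^* y> gives (Ax)^T y = x^T (A^*) y, i.e. x^T A^T y = x^T (A^*) y. Since this holds for all x, y, we must have A^* = A^T. Therefore
A^* =
[[1, -2],
 [-2, 2]].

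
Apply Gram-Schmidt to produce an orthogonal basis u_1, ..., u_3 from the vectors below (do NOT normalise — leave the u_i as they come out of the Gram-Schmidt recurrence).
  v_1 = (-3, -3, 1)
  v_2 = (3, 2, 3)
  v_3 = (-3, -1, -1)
Orthogonal basis:
  u_1 = (-3, -3, 1)
  u_2 = (21/19, 2/19, 69/19)
  u_3 = (-99/137, 108/137, 27/137)

Apply the Gram-Schmidt recurrence
  u_1 = v_1
  u_i = v_i − Σ_{j<i} ((v_i · u_j) / (u_j · u_j)) · u_j.

Step by step this gives:
  u_1 = (-3, -3, 1)
  u_2 = (21/19, 2/19, 69/19)
  u_3 = (-99/137, 108/137, 27/137)

Orthogonality check:
  u_2 · u_1 = 0 (should be 0)
  u_3 · u_1 = 0 (should be 0)
  u_3 · u_2 = 0 (should be 0)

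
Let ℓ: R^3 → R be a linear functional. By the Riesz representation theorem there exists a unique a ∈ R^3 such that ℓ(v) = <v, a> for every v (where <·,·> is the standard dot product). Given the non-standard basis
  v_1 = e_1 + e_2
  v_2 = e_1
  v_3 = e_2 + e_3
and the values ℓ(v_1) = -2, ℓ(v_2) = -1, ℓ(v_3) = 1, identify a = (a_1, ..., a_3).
a = (-1, -1, 2)

Write a = (a_1, ..., a_3) in the standard basis. For each basis vector v_i, ℓ(v_i) = <v_i, a> is a linear equation in the a_j's. Collect the n equations into a matrix system V a = ℓ, where row i of V is v_i (expressed in the standard basis). Since V is invertible (lower-triangular with 1s on the diagonal, up to permutation), solve by back-substitution:
  V =
[[1, 1, 0],
 [1, 0, 0],
 [0, 1, 1]]
  V a = (-2, -1, 1)
Solving gives a = (-1, -1, 2).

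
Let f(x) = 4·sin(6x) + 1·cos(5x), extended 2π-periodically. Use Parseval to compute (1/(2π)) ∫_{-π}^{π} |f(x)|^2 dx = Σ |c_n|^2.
Σ |c_n|^2 = 17/2

Expand |f|^2 and use orthogonality of {sin(nx), cos(mx)} on [-π, π]:
  ∫_{-π}^{π} sin(nx)^2 dx = π, ∫ cos(mx)^2 dx = π, and cross terms integrate to 0.
So ∫_{-π}^{π} f(x)^2 dx = 4^2 · π + 1^2 · π = (16 + 1)π.
Divide by 2π: (16 + 1)/2 = 17/2.
By Parseval, this equals Σ |c_n|^2.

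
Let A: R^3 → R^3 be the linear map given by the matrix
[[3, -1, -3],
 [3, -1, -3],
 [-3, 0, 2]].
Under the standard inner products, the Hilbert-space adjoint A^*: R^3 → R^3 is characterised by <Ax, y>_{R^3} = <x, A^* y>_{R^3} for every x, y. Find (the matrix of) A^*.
A^* = A^T =
[[3, 3, -3],
 [-1, -1, 0],
 [-3, -3, 2]]

For real matrices with standard dot products, the defining identity <Ax, y> = <x, A^* y> gives (Ax)^T y = x^T (A^*) y, i.e. x^T A^T y = x^T (A^*) y. Since this holds for all x, y, we must have A^* = A^T. Therefore
A^* =
[[3, 3, -3],
 [-1, -1, 0],
 [-3, -3, 2]].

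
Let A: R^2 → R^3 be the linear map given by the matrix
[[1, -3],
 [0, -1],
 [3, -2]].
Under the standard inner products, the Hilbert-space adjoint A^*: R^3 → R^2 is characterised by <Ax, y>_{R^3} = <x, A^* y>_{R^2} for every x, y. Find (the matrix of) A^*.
A^* = A^T =
[[1, 0, 3],
 [-3, -1, -2]]

For real matrices with standard dot products, the defining identity <Ax, y> = <x, A^* y> gives (Ax)^T y = x^T (A^*) y, i.e. x^T A^T y = x^T (A^*) y. Since this holds for all x, y, we must have A^* = A^T. Therefore
A^* =
[[1, 0, 3],
 [-3, -1, -2]].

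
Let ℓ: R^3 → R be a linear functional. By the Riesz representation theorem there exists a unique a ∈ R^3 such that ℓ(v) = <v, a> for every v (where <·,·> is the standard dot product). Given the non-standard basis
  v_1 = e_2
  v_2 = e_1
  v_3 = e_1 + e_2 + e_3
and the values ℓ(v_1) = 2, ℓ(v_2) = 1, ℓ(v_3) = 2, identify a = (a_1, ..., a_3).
a = (1, 2, -1)

Write a = (a_1, ..., a_3) in the standard basis. For each basis vector v_i, ℓ(v_i) = <v_i, a> is a linear equation in the a_j's. Collect the n equations into a matrix system V a = ℓ, where row i of V is v_i (expressed in the standard basis). Since V is invertible (lower-triangular with 1s on the diagonal, up to permutation), solve by back-substitution:
  V =
[[0, 1, 0],
 [1, 0, 0],
 [1, 1, 1]]
  V a = (2, 1, 2)
Solving gives a = (1, 2, -1).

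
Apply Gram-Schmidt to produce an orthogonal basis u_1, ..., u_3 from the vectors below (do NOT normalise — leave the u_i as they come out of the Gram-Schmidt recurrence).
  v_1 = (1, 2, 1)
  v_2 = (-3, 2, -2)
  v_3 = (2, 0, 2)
Orthogonal basis:
  u_1 = (1, 2, 1)
  u_2 = (-17/6, 7/3, -11/6)
  u_3 = (-24/101, -4/101, 32/101)

Apply the Gram-Schmidt recurrence
  u_1 = v_1
  u_i = v_i − Σ_{j<i} ((v_i · u_j) / (u_j · u_j)) · u_j.

Step by step this gives:
  u_1 = (1, 2, 1)
  u_2 = (-17/6, 7/3, -11/6)
  u_3 = (-24/101, -4/101, 32/101)

Orthogonality check:
  u_2 · u_1 = 0 (should be 0)
  u_3 · u_1 = 0 (should be 0)
  u_3 · u_2 = 0 (should be 0)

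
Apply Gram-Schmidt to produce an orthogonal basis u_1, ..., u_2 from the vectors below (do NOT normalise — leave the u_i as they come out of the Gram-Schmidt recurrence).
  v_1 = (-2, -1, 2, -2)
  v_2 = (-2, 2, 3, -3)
Orthogonal basis:
  u_1 = (-2, -1, 2, -2)
  u_2 = (2/13, 40/13, 11/13, -11/13)

Apply the Gram-Schmidt recurrence
  u_1 = v_1
  u_i = v_i − Σ_{j<i} ((v_i · u_j) / (u_j · u_j)) · u_j.

Step by step this gives:
  u_1 = (-2, -1, 2, -2)
  u_2 = (2/13, 40/13, 11/13, -11/13)

Orthogonality check:
  u_2 · u_1 = 0 (should be 0)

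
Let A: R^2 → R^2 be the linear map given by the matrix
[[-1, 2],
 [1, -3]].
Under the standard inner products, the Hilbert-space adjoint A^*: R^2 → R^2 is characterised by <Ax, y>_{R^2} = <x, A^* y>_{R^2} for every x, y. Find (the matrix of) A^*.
A^* = A^T =
[[-1, 1],
 [2, -3]]

For real matrices with standard dot products, the defining identity <Ax, y> = <x, A^* y> gives (Ax)^T y = x^T (A^*) y, i.e. x^T A^T y = x^T (A^*) y. Since this holds for all x, y, we must have A^* = A^T. Therefore
A^* =
[[-1, 1],
 [2, -3]].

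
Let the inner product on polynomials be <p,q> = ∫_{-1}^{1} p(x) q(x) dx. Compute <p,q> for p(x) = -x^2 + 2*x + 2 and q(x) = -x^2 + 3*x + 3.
<p,q> = 196/15

Expand the product: p(x)·q(x) = x^4 - 5*x^3 + x^2 + 12*x + 6.
∫_{-1}^{1} of each monomial x^k gives [2/(k+1) if k even, 0 if k odd]. Integrating term-by-term (or equivalently evaluating the antiderivative F(x) = x^5/5 - 5*x^4/4 + x^3/3 + 6*x^2 + 6*x at the endpoints):
  F(1) − F(−1) = 677/60 − (-107/60) = 196/15.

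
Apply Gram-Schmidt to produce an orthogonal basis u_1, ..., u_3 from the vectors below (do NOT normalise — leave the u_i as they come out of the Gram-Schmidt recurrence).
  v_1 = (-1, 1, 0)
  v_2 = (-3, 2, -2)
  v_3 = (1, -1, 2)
Orthogonal basis:
  u_1 = (-1, 1, 0)
  u_2 = (-1/2, -1/2, -2)
  u_3 = (-4/9, -4/9, 2/9)

Apply the Gram-Schmidt recurrence
  u_1 = v_1
  u_i = v_i − Σ_{j<i} ((v_i · u_j) / (u_j · u_j)) · u_j.

Step by step this gives:
  u_1 = (-1, 1, 0)
  u_2 = (-1/2, -1/2, -2)
  u_3 = (-4/9, -4/9, 2/9)

Orthogonality check:
  u_2 · u_1 = 0 (should be 0)
  u_3 · u_1 = 0 (should be 0)
  u_3 · u_2 = 0 (should be 0)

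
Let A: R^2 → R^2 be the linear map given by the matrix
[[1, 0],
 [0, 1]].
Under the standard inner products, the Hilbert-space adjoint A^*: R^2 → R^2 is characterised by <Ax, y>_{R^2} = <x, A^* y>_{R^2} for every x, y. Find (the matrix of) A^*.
A^* = A^T =
[[1, 0],
 [0, 1]]

For real matrices with standard dot products, the defining identity <Ax, y> = <x, A^* y> gives (Ax)^T y = x^T (A^*) y, i.e. x^T A^T y = x^T (A^*) y. Since this holds for all x, y, we must have A^* = A^T. Therefore
A^* =
[[1, 0],
 [0, 1]].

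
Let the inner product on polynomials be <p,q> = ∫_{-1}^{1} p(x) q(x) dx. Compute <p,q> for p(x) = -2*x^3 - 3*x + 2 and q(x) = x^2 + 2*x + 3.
<p,q> = 116/15

Expand the product: p(x)·q(x) = -2*x^5 - 4*x^4 - 9*x^3 - 4*x^2 - 5*x + 6.
∫_{-1}^{1} of each monomial x^k gives [2/(k+1) if k even, 0 if k odd]. Integrating term-by-term (or equivalently evaluating the antiderivative F(x) = -x^6/3 - 4*x^5/5 - 9*x^4/4 - 4*x^3/3 - 5*x^2/2 + 6*x at the endpoints):
  F(1) − F(−1) = -73/60 − (-179/20) = 116/15.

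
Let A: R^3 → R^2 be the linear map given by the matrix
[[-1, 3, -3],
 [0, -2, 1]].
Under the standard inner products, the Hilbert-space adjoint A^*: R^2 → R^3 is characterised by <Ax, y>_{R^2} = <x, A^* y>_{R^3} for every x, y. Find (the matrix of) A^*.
A^* = A^T =
[[-1, 0],
 [3, -2],
 [-3, 1]]

For real matrices with standard dot products, the defining identity <Ax, y> = <x, A^* y> gives (Ax)^T y = x^T (A^*) y, i.e. x^T A^T y = x^T (A^*) y. Since this holds for all x, y, we must have A^* = A^T. Therefore
A^* =
[[-1, 0],
 [3, -2],
 [-3, 1]].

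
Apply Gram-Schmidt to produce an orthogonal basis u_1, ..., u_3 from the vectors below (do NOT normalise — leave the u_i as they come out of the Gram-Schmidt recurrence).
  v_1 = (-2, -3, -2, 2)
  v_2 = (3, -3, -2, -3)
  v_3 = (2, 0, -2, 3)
Orthogonal basis:
  u_1 = (-2, -3, -2, 2)
  u_2 = (65/21, -20/7, -40/21, -65/21)
  u_3 = (5/2, 12/13, -18/13, 5/2)

Apply the Gram-Schmidt recurrence
  u_1 = v_1
  u_i = v_i − Σ_{j<i} ((v_i · u_j) / (u_j · u_j)) · u_j.

Step by step this gives:
  u_1 = (-2, -3, -2, 2)
  u_2 = (65/21, -20/7, -40/21, -65/21)
  u_3 = (5/2, 12/13, -18/13, 5/2)

Orthogonality check:
  u_2 · u_1 = 0 (should be 0)
  u_3 · u_1 = 0 (should be 0)
  u_3 · u_2 = 0 (should be 0)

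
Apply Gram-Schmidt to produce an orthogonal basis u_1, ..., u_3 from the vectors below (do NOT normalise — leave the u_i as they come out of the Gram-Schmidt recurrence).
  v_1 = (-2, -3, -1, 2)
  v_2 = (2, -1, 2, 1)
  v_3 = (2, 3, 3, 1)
Orthogonal basis:
  u_1 = (-2, -3, -1, 2)
  u_2 = (17/9, -7/6, 35/18, 10/9)
  u_3 = (-166/179, 271/179, 145/179, 313/179)

Apply the Gram-Schmidt recurrence
  u_1 = v_1
  u_i = v_i − Σ_{j<i} ((v_i · u_j) / (u_j · u_j)) · u_j.

Step by step this gives:
  u_1 = (-2, -3, -1, 2)
  u_2 = (17/9, -7/6, 35/18, 10/9)
  u_3 = (-166/179, 271/179, 145/179, 313/179)

Orthogonality check:
  u_2 · u_1 = 0 (should be 0)
  u_3 · u_1 = 0 (should be 0)
  u_3 · u_2 = 0 (should be 0)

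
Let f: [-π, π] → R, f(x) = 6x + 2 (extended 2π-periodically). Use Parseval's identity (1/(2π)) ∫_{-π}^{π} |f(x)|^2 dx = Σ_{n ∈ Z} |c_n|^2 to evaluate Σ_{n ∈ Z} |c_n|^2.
Σ |c_n|^2 = 12π^2 + 4

Expand and integrate term by term over [-π, π]:
  ∫ (6x)^2 dx = 36·(2π^3/3); ∫ 2·6·(2)·x dx = 0 (odd integrand); ∫ 2^2 dx = 4·2π.
So (1/(2π)) ∫_{-π}^{π} (6x + 2)^2 dx = 36π^2/3 + 4 = 12π^2 + 4.
Parseval ⇒ Σ |c_n|^2 = 12π^2 + 4.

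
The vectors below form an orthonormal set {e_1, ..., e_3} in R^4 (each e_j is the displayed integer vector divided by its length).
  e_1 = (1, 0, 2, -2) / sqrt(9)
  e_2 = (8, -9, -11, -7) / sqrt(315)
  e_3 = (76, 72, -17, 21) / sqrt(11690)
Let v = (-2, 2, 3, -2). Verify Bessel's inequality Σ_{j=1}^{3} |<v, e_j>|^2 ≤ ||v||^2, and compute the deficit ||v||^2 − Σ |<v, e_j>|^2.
Σ |<v, e_j>|^2 = 5645/334; ||v||^2 = 21; deficit = 1369/334

Write each e_j = u_j / sqrt(<u_j, u_j>) where u_j is the displayed integer vector. Then <v, e_j> = <v, u_j> / sqrt(<u_j, u_j>), so |<v, e_j>|^2 = <v, u_j>^2 / <u_j, u_j>.
Coefficients: <v, e_1> = 8/sqrt(9), <v, e_2> = -53/sqrt(315), <v, e_3> = -101/sqrt(11690).
Square and sum: Σ |<v, e_j>|^2 = 5645/334.
Compute ||v||^2 = v·v = 21.
Deficit = 21 − 5645/334 = 1369/334 ≥ 0, confirming Bessel's inequality. (The deficit equals ||v − Σ <v,e_j> e_j||^2, the squared distance from v to span{e_j}.)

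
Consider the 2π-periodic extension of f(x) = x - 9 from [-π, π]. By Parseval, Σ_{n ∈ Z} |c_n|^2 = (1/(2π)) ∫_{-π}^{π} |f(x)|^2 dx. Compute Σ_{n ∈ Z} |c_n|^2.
Σ |c_n|^2 = π^2/3 + 81

Expand and integrate term by term over [-π, π]:
  ∫ (x)^2 dx = 1·(2π^3/3); ∫ 2·1·(-9)·x dx = 0 (odd integrand); ∫ (-9)^2 dx = 81·2π.
So (1/(2π)) ∫_{-π}^{π} (x - 9)^2 dx = 1π^2/3 + 81 = π^2/3 + 81.
Parseval ⇒ Σ |c_n|^2 = π^2/3 + 81.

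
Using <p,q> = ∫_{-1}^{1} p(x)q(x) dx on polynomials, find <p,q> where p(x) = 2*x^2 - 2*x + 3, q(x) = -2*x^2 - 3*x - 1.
<p,q> = -134/15

Expand the product: p(x)·q(x) = -4*x^4 - 2*x^3 - 2*x^2 - 7*x - 3.
∫_{-1}^{1} of each monomial x^k gives [2/(k+1) if k even, 0 if k odd]. Integrating term-by-term (or equivalently evaluating the antiderivative F(x) = -4*x^5/5 - x^4/2 - 2*x^3/3 - 7*x^2/2 - 3*x at the endpoints):
  F(1) − F(−1) = -127/15 − (7/15) = -134/15.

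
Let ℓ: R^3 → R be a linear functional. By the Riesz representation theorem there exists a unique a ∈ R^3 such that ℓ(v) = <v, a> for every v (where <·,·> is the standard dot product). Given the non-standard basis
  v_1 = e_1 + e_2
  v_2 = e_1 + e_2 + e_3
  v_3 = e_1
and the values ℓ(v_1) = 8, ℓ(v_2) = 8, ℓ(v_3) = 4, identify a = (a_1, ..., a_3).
a = (4, 4, 0)

Write a = (a_1, ..., a_3) in the standard basis. For each basis vector v_i, ℓ(v_i) = <v_i, a> is a linear equation in the a_j's. Collect the n equations into a matrix system V a = ℓ, where row i of V is v_i (expressed in the standard basis). Since V is invertible (lower-triangular with 1s on the diagonal, up to permutation), solve by back-substitution:
  V =
[[1, 1, 0],
 [1, 1, 1],
 [1, 0, 0]]
  V a = (8, 8, 4)
Solving gives a = (4, 4, 0).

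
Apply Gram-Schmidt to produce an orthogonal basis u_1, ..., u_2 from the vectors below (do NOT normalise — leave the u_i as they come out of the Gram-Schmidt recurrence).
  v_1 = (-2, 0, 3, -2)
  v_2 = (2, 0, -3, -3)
Orthogonal basis:
  u_1 = (-2, 0, 3, -2)
  u_2 = (20/17, 0, -30/17, -65/17)

Apply the Gram-Schmidt recurrence
  u_1 = v_1
  u_i = v_i − Σ_{j<i} ((v_i · u_j) / (u_j · u_j)) · u_j.

Step by step this gives:
  u_1 = (-2, 0, 3, -2)
  u_2 = (20/17, 0, -30/17, -65/17)

Orthogonality check:
  u_2 · u_1 = 0 (should be 0)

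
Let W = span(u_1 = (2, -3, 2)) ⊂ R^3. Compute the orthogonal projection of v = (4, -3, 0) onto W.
proj_W(v) = (2, -3, 2)

Set up U = [u_1 | ... | u_1] ∈ R^(3×1). The projector onto W = col(U) is P = U (U^T U)^(-1) U^T.
Compute U^T U =
  [17],
and U^T v = (17).
Solve U^T U · c = U^T v for the coefficients: c = (1). The projection is proj_W(v) = U c.
Check: (v - proj_W(v)) · u_1 = 0  (should be 0).
Result: proj_W(v) = (2, -3, 2).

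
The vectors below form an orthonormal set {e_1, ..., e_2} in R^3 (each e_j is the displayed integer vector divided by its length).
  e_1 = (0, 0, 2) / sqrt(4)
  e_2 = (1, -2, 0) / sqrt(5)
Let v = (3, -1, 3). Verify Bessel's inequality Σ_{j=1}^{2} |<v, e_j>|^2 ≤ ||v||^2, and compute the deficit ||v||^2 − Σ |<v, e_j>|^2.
Σ |<v, e_j>|^2 = 14; ||v||^2 = 19; deficit = 5

Write each e_j = u_j / sqrt(<u_j, u_j>) where u_j is the displayed integer vector. Then <v, e_j> = <v, u_j> / sqrt(<u_j, u_j>), so |<v, e_j>|^2 = <v, u_j>^2 / <u_j, u_j>.
Coefficients: <v, e_1> = 6/sqrt(4), <v, e_2> = 5/sqrt(5).
Square and sum: Σ |<v, e_j>|^2 = 14.
Compute ||v||^2 = v·v = 19.
Deficit = 19 − 14 = 5 ≥ 0, confirming Bessel's inequality. (The deficit equals ||v − Σ <v,e_j> e_j||^2, the squared distance from v to span{e_j}.)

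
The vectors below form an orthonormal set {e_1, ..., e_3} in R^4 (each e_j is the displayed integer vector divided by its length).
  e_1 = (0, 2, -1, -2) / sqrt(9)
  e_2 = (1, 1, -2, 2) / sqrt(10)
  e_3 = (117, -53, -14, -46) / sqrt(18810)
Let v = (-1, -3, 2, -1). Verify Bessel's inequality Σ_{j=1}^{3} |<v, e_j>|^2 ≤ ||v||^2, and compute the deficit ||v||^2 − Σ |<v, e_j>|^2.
Σ |<v, e_j>|^2 = 2966/209; ||v||^2 = 15; deficit = 169/209

Write each e_j = u_j / sqrt(<u_j, u_j>) where u_j is the displayed integer vector. Then <v, e_j> = <v, u_j> / sqrt(<u_j, u_j>), so |<v, e_j>|^2 = <v, u_j>^2 / <u_j, u_j>.
Coefficients: <v, e_1> = -6/sqrt(9), <v, e_2> = -10/sqrt(10), <v, e_3> = 60/sqrt(18810).
Square and sum: Σ |<v, e_j>|^2 = 2966/209.
Compute ||v||^2 = v·v = 15.
Deficit = 15 − 2966/209 = 169/209 ≥ 0, confirming Bessel's inequality. (The deficit equals ||v − Σ <v,e_j> e_j||^2, the squared distance from v to span{e_j}.)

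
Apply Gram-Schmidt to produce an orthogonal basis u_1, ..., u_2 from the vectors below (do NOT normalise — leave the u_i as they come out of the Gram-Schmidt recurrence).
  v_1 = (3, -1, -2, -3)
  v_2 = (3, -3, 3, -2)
Orthogonal basis:
  u_1 = (3, -1, -2, -3)
  u_2 = (33/23, -57/23, 93/23, -10/23)

Apply the Gram-Schmidt recurrence
  u_1 = v_1
  u_i = v_i − Σ_{j<i} ((v_i · u_j) / (u_j · u_j)) · u_j.

Step by step this gives:
  u_1 = (3, -1, -2, -3)
  u_2 = (33/23, -57/23, 93/23, -10/23)

Orthogonality check:
  u_2 · u_1 = 0 (should be 0)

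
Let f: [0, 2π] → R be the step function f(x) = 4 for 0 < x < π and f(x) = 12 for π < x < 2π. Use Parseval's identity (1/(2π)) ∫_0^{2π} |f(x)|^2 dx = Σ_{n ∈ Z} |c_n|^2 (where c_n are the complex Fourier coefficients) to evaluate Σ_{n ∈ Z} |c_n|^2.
Σ |c_n|^2 = 80

Parseval equates the L^2 energy of f (normalised by 1/(2π)) with the ℓ^2 sum of its Fourier coefficients: (1/(2π)) ∫_0^{2π} |f|^2 = Σ |c_n|^2.
Compute the left side: (1/(2π)) [∫_0^π 4^2 dx + ∫_π^{2π} 12^2 dx] = (1/(2π)) · (16π + 144π) = (16 + 144)/2 = 80.
So Σ_{n ∈ Z} |c_n|^2 = 80.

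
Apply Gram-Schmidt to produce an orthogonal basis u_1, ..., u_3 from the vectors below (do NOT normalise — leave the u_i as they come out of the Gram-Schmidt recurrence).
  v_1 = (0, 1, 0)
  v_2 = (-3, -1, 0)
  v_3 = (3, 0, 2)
Orthogonal basis:
  u_1 = (0, 1, 0)
  u_2 = (-3, 0, 0)
  u_3 = (0, 0, 2)

Apply the Gram-Schmidt recurrence
  u_1 = v_1
  u_i = v_i − Σ_{j<i} ((v_i · u_j) / (u_j · u_j)) · u_j.

Step by step this gives:
  u_1 = (0, 1, 0)
  u_2 = (-3, 0, 0)
  u_3 = (0, 0, 2)

Orthogonality check:
  u_2 · u_1 = 0 (should be 0)
  u_3 · u_1 = 0 (should be 0)
  u_3 · u_2 = 0 (should be 0)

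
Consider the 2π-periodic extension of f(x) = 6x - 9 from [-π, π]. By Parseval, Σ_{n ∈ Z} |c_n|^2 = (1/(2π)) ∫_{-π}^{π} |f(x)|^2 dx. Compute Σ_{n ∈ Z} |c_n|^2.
Σ |c_n|^2 = 12π^2 + 81

Expand and integrate term by term over [-π, π]:
  ∫ (6x)^2 dx = 36·(2π^3/3); ∫ 2·6·(-9)·x dx = 0 (odd integrand); ∫ (-9)^2 dx = 81·2π.
So (1/(2π)) ∫_{-π}^{π} (6x - 9)^2 dx = 36π^2/3 + 81 = 12π^2 + 81.
Parseval ⇒ Σ |c_n|^2 = 12π^2 + 81.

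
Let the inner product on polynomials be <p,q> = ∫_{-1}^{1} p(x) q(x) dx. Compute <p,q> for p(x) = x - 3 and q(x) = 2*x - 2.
<p,q> = 40/3

Expand the product: p(x)·q(x) = 2*x^2 - 8*x + 6.
∫_{-1}^{1} of each monomial x^k gives [2/(k+1) if k even, 0 if k odd]. Integrating term-by-term (or equivalently evaluating the antiderivative F(x) = 2*x^3/3 - 4*x^2 + 6*x at the endpoints):
  F(1) − F(−1) = 8/3 − (-32/3) = 40/3.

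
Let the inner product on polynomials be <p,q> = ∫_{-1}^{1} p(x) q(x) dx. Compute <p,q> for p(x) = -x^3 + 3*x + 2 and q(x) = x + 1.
<p,q> = 28/5

Expand the product: p(x)·q(x) = -x^4 - x^3 + 3*x^2 + 5*x + 2.
∫_{-1}^{1} of each monomial x^k gives [2/(k+1) if k even, 0 if k odd]. Integrating term-by-term (or equivalently evaluating the antiderivative F(x) = -x^5/5 - x^4/4 + x^3 + 5*x^2/2 + 2*x at the endpoints):
  F(1) − F(−1) = 101/20 − (-11/20) = 28/5.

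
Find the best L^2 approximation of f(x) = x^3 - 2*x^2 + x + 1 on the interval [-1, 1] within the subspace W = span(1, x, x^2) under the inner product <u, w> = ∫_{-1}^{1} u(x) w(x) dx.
g(x) = -2*x^2 + 8*x/5 + 1

The best approximation g ∈ W is the orthogonal projection of f onto W. Writing g = a_0 + a_1 x + a_2 x^2, the coefficients solve the normal equations G · a = b where
  G_{ij} = <φ_i, φ_j> and b_i = <f, φ_i>, with φ_0 = 1, φ_1 = x, φ_2 = x^2.
G =
  [2, 0, 2/3]
  [0, 2/3, 0]
  [2/3, 0, 2/5],
b = (2/3, 16/15, -2/15).
Solving gives a_0 = 1, a_1 = 8/5, a_2 = -2, so
  g(x) = -2*x^2 + 8*x/5 + 1.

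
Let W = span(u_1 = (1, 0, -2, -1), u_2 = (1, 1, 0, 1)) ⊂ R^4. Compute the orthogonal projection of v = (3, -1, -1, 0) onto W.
proj_W(v) = (3/2, 2/3, -5/3, -1/6)

Set up U = [u_1 | ... | u_2] ∈ R^(4×2). The projector onto W = col(U) is P = U (U^T U)^(-1) U^T.
Compute U^T U =
  [6, 0]
  [0, 3],
and U^T v = (5, 2).
Solve U^T U · c = U^T v for the coefficients: c = (5/6, 2/3). The projection is proj_W(v) = U c.
Check: (v - proj_W(v)) · u_1 = 0  (should be 0).
Check: (v - proj_W(v)) · u_2 = 0  (should be 0).
Result: proj_W(v) = (3/2, 2/3, -5/3, -1/6).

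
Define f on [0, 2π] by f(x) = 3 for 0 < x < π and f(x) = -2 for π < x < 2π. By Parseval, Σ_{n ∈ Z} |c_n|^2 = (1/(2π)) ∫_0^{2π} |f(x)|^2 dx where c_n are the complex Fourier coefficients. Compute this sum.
Σ |c_n|^2 = 13/2

Parseval equates the L^2 energy of f (normalised by 1/(2π)) with the ℓ^2 sum of its Fourier coefficients: (1/(2π)) ∫_0^{2π} |f|^2 = Σ |c_n|^2.
Compute the left side: (1/(2π)) [∫_0^π 3^2 dx + ∫_π^{2π} (-2)^2 dx] = (1/(2π)) · (9π + 4π) = (9 + 4)/2 = 13/2.
So Σ_{n ∈ Z} |c_n|^2 = 13/2.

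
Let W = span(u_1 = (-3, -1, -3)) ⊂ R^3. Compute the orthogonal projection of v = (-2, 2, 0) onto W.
proj_W(v) = (-12/19, -4/19, -12/19)

Set up U = [u_1 | ... | u_1] ∈ R^(3×1). The projector onto W = col(U) is P = U (U^T U)^(-1) U^T.
Compute U^T U =
  [19],
and U^T v = (4).
Solve U^T U · c = U^T v for the coefficients: c = (4/19). The projection is proj_W(v) = U c.
Check: (v - proj_W(v)) · u_1 = 0  (should be 0).
Result: proj_W(v) = (-12/19, -4/19, -12/19).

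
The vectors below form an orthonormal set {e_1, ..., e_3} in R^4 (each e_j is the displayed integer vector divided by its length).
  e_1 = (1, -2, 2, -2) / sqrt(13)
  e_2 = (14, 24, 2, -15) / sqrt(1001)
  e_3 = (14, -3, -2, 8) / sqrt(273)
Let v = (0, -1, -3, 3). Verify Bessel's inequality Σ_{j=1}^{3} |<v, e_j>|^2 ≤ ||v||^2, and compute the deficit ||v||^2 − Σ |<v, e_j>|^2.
Σ |<v, e_j>|^2 = 2474/143; ||v||^2 = 19; deficit = 243/143

Write each e_j = u_j / sqrt(<u_j, u_j>) where u_j is the displayed integer vector. Then <v, e_j> = <v, u_j> / sqrt(<u_j, u_j>), so |<v, e_j>|^2 = <v, u_j>^2 / <u_j, u_j>.
Coefficients: <v, e_1> = -10/sqrt(13), <v, e_2> = -75/sqrt(1001), <v, e_3> = 33/sqrt(273).
Square and sum: Σ |<v, e_j>|^2 = 2474/143.
Compute ||v||^2 = v·v = 19.
Deficit = 19 − 2474/143 = 243/143 ≥ 0, confirming Bessel's inequality. (The deficit equals ||v − Σ <v,e_j> e_j||^2, the squared distance from v to span{e_j}.)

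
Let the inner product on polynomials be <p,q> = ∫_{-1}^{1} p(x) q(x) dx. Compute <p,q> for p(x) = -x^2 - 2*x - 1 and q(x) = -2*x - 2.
<p,q> = 8

Expand the product: p(x)·q(x) = 2*x^3 + 6*x^2 + 6*x + 2.
∫_{-1}^{1} of each monomial x^k gives [2/(k+1) if k even, 0 if k odd]. Integrating term-by-term (or equivalently evaluating the antiderivative F(x) = x^4/2 + 2*x^3 + 3*x^2 + 2*x at the endpoints):
  F(1) − F(−1) = 15/2 − (-1/2) = 8.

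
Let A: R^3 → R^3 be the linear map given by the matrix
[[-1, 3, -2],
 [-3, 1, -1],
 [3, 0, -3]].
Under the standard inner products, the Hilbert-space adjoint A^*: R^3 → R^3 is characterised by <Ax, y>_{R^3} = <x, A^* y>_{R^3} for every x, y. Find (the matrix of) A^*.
A^* = A^T =
[[-1, -3, 3],
 [3, 1, 0],
 [-2, -1, -3]]

For real matrices with standard dot products, the defining identity <Ax, y> = <x, A^* y> gives (Ax)^T y = x^T (A^*) y, i.e. x^T A^T y = x^T (A^*) y. Since this holds for all x, y, we must have A^* = A^T. Therefore
A^* =
[[-1, -3, 3],
 [3, 1, 0],
 [-2, -1, -3]].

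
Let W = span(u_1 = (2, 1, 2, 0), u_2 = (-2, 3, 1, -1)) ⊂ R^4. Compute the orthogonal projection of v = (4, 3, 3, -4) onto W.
proj_W(v) = (192/67, 206/67, 549/134, -55/134)

Set up U = [u_1 | ... | u_2] ∈ R^(4×2). The projector onto W = col(U) is P = U (U^T U)^(-1) U^T.
Compute U^T U =
  [9, 1]
  [1, 15],
and U^T v = (17, 8).
Solve U^T U · c = U^T v for the coefficients: c = (247/134, 55/134). The projection is proj_W(v) = U c.
Check: (v - proj_W(v)) · u_1 = 0  (should be 0).
Check: (v - proj_W(v)) · u_2 = 0  (should be 0).
Result: proj_W(v) = (192/67, 206/67, 549/134, -55/134).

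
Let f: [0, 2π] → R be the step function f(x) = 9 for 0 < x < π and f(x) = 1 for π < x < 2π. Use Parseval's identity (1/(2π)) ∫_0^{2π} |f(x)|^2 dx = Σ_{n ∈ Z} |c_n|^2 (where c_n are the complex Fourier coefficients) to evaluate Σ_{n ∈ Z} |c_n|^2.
Σ |c_n|^2 = 41

Parseval equates the L^2 energy of f (normalised by 1/(2π)) with the ℓ^2 sum of its Fourier coefficients: (1/(2π)) ∫_0^{2π} |f|^2 = Σ |c_n|^2.
Compute the left side: (1/(2π)) [∫_0^π 9^2 dx + ∫_π^{2π} 1^2 dx] = (1/(2π)) · (81π + 1π) = (81 + 1)/2 = 41.
So Σ_{n ∈ Z} |c_n|^2 = 41.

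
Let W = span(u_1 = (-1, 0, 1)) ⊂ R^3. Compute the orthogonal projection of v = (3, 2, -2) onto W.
proj_W(v) = (5/2, 0, -5/2)

Set up U = [u_1 | ... | u_1] ∈ R^(3×1). The projector onto W = col(U) is P = U (U^T U)^(-1) U^T.
Compute U^T U =
  [2],
and U^T v = (-5).
Solve U^T U · c = U^T v for the coefficients: c = (-5/2). The projection is proj_W(v) = U c.
Check: (v - proj_W(v)) · u_1 = 0  (should be 0).
Result: proj_W(v) = (5/2, 0, -5/2).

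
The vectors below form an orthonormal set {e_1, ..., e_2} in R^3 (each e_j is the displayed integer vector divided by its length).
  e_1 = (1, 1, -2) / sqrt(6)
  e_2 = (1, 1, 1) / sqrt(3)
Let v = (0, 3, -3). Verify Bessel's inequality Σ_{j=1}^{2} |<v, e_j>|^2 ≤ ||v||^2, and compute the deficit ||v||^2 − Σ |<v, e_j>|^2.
Σ |<v, e_j>|^2 = 27/2; ||v||^2 = 18; deficit = 9/2

Write each e_j = u_j / sqrt(<u_j, u_j>) where u_j is the displayed integer vector. Then <v, e_j> = <v, u_j> / sqrt(<u_j, u_j>), so |<v, e_j>|^2 = <v, u_j>^2 / <u_j, u_j>.
Coefficients: <v, e_1> = 9/sqrt(6), <v, e_2> = 0/sqrt(3).
Square and sum: Σ |<v, e_j>|^2 = 27/2.
Compute ||v||^2 = v·v = 18.
Deficit = 18 − 27/2 = 9/2 ≥ 0, confirming Bessel's inequality. (The deficit equals ||v − Σ <v,e_j> e_j||^2, the squared distance from v to span{e_j}.)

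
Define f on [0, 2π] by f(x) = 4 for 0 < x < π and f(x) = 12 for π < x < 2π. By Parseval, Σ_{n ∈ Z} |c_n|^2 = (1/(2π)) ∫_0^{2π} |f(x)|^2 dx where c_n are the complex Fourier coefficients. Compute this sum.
Σ |c_n|^2 = 80

Parseval equates the L^2 energy of f (normalised by 1/(2π)) with the ℓ^2 sum of its Fourier coefficients: (1/(2π)) ∫_0^{2π} |f|^2 = Σ |c_n|^2.
Compute the left side: (1/(2π)) [∫_0^π 4^2 dx + ∫_π^{2π} 12^2 dx] = (1/(2π)) · (16π + 144π) = (16 + 144)/2 = 80.
So Σ_{n ∈ Z} |c_n|^2 = 80.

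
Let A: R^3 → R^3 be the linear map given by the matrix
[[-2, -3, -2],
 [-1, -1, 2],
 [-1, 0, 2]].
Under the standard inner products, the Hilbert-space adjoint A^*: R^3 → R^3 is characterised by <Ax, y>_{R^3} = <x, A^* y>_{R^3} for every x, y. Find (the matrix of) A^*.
A^* = A^T =
[[-2, -1, -1],
 [-3, -1, 0],
 [-2, 2, 2]]

For real matrices with standard dot products, the defining identity <Ax, y> = <x, A^* y> gives (Ax)^T y = x^T (A^*) y, i.e. x^T A^T y = x^T (A^*) y. Since this holds for all x, y, we must have A^* = A^T. Therefore
A^* =
[[-2, -1, -1],
 [-3, -1, 0],
 [-2, 2, 2]].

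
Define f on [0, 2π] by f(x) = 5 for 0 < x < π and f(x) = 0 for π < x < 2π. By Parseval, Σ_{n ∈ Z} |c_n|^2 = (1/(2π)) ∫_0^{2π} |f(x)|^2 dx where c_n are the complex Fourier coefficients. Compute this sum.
Σ |c_n|^2 = 25/2

Parseval equates the L^2 energy of f (normalised by 1/(2π)) with the ℓ^2 sum of its Fourier coefficients: (1/(2π)) ∫_0^{2π} |f|^2 = Σ |c_n|^2.
Compute the left side: (1/(2π)) [∫_0^π 5^2 dx + ∫_π^{2π} 0^2 dx] = (1/(2π)) · (25π + 0π) = (25 + 0)/2 = 25/2.
So Σ_{n ∈ Z} |c_n|^2 = 25/2.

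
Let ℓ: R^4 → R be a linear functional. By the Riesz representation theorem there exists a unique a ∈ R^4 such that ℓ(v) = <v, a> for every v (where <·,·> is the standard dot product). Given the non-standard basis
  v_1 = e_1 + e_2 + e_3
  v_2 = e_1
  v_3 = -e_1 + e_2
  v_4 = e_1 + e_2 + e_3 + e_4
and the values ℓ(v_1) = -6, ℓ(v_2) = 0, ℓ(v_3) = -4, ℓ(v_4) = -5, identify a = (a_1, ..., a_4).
a = (0, -4, -2, 1)

Write a = (a_1, ..., a_4) in the standard basis. For each basis vector v_i, ℓ(v_i) = <v_i, a> is a linear equation in the a_j's. Collect the n equations into a matrix system V a = ℓ, where row i of V is v_i (expressed in the standard basis). Since V is invertible (lower-triangular with 1s on the diagonal, up to permutation), solve by back-substitution:
  V =
[[1, 1, 1, 0],
 [1, 0, 0, 0],
 [-1, 1, 0, 0],
 [1, 1, 1, 1]]
  V a = (-6, 0, -4, -5)
Solving gives a = (0, -4, -2, 1).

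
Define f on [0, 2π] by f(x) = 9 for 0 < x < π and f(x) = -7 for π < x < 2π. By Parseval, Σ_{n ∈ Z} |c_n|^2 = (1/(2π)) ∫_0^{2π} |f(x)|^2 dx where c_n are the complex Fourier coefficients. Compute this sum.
Σ |c_n|^2 = 65

Parseval equates the L^2 energy of f (normalised by 1/(2π)) with the ℓ^2 sum of its Fourier coefficients: (1/(2π)) ∫_0^{2π} |f|^2 = Σ |c_n|^2.
Compute the left side: (1/(2π)) [∫_0^π 9^2 dx + ∫_π^{2π} (-7)^2 dx] = (1/(2π)) · (81π + 49π) = (81 + 49)/2 = 65.
So Σ_{n ∈ Z} |c_n|^2 = 65.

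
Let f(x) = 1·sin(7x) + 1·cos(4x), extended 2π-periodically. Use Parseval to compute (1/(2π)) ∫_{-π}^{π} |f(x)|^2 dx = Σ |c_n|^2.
Σ |c_n|^2 = 1

Expand |f|^2 and use orthogonality of {sin(nx), cos(mx)} on [-π, π]:
  ∫_{-π}^{π} sin(nx)^2 dx = π, ∫ cos(mx)^2 dx = π, and cross terms integrate to 0.
So ∫_{-π}^{π} f(x)^2 dx = 1^2 · π + 1^2 · π = (1 + 1)π.
Divide by 2π: (1 + 1)/2 = 1.
By Parseval, this equals Σ |c_n|^2.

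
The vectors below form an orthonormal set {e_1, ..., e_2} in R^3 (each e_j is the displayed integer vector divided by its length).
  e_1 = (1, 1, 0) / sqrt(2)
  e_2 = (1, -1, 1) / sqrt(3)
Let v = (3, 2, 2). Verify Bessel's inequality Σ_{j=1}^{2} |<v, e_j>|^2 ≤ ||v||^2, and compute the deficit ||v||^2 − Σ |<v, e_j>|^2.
Σ |<v, e_j>|^2 = 31/2; ||v||^2 = 17; deficit = 3/2

Write each e_j = u_j / sqrt(<u_j, u_j>) where u_j is the displayed integer vector. Then <v, e_j> = <v, u_j> / sqrt(<u_j, u_j>), so |<v, e_j>|^2 = <v, u_j>^2 / <u_j, u_j>.
Coefficients: <v, e_1> = 5/sqrt(2), <v, e_2> = 3/sqrt(3).
Square and sum: Σ |<v, e_j>|^2 = 31/2.
Compute ||v||^2 = v·v = 17.
Deficit = 17 − 31/2 = 3/2 ≥ 0, confirming Bessel's inequality. (The deficit equals ||v − Σ <v,e_j> e_j||^2, the squared distance from v to span{e_j}.)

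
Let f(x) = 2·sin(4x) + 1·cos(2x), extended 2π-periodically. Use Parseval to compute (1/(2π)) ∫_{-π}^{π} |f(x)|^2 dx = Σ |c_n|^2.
Σ |c_n|^2 = 5/2

Expand |f|^2 and use orthogonality of {sin(nx), cos(mx)} on [-π, π]:
  ∫_{-π}^{π} sin(nx)^2 dx = π, ∫ cos(mx)^2 dx = π, and cross terms integrate to 0.
So ∫_{-π}^{π} f(x)^2 dx = 2^2 · π + 1^2 · π = (4 + 1)π.
Divide by 2π: (4 + 1)/2 = 5/2.
By Parseval, this equals Σ |c_n|^2.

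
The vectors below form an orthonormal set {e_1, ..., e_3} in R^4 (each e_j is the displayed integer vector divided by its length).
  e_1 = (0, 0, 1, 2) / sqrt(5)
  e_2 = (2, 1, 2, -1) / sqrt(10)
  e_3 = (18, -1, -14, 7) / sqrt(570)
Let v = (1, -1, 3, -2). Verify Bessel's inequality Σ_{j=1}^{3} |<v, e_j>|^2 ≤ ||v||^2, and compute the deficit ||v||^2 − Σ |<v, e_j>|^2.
Σ |<v, e_j>|^2 = 610/57; ||v||^2 = 15; deficit = 245/57

Write each e_j = u_j / sqrt(<u_j, u_j>) where u_j is the displayed integer vector. Then <v, e_j> = <v, u_j> / sqrt(<u_j, u_j>), so |<v, e_j>|^2 = <v, u_j>^2 / <u_j, u_j>.
Coefficients: <v, e_1> = -1/sqrt(5), <v, e_2> = 9/sqrt(10), <v, e_3> = -37/sqrt(570).
Square and sum: Σ |<v, e_j>|^2 = 610/57.
Compute ||v||^2 = v·v = 15.
Deficit = 15 − 610/57 = 245/57 ≥ 0, confirming Bessel's inequality. (The deficit equals ||v − Σ <v,e_j> e_j||^2, the squared distance from v to span{e_j}.)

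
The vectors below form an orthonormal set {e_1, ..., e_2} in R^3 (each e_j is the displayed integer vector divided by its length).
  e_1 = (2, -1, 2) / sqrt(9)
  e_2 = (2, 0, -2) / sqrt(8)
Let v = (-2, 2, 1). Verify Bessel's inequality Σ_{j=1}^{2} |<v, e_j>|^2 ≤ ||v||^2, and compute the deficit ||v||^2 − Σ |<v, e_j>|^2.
Σ |<v, e_j>|^2 = 113/18; ||v||^2 = 9; deficit = 49/18

Write each e_j = u_j / sqrt(<u_j, u_j>) where u_j is the displayed integer vector. Then <v, e_j> = <v, u_j> / sqrt(<u_j, u_j>), so |<v, e_j>|^2 = <v, u_j>^2 / <u_j, u_j>.
Coefficients: <v, e_1> = -4/sqrt(9), <v, e_2> = -6/sqrt(8).
Square and sum: Σ |<v, e_j>|^2 = 113/18.
Compute ||v||^2 = v·v = 9.
Deficit = 9 − 113/18 = 49/18 ≥ 0, confirming Bessel's inequality. (The deficit equals ||v − Σ <v,e_j> e_j||^2, the squared distance from v to span{e_j}.)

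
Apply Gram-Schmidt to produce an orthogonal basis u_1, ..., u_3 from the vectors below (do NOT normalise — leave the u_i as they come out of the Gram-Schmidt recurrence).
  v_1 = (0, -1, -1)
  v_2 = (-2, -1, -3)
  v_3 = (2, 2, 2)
Orthogonal basis:
  u_1 = (0, -1, -1)
  u_2 = (-2, 1, -1)
  u_3 = (2/3, 2/3, -2/3)

Apply the Gram-Schmidt recurrence
  u_1 = v_1
  u_i = v_i − Σ_{j<i} ((v_i · u_j) / (u_j · u_j)) · u_j.

Step by step this gives:
  u_1 = (0, -1, -1)
  u_2 = (-2, 1, -1)
  u_3 = (2/3, 2/3, -2/3)

Orthogonality check:
  u_2 · u_1 = 0 (should be 0)
  u_3 · u_1 = 0 (should be 0)
  u_3 · u_2 = 0 (should be 0)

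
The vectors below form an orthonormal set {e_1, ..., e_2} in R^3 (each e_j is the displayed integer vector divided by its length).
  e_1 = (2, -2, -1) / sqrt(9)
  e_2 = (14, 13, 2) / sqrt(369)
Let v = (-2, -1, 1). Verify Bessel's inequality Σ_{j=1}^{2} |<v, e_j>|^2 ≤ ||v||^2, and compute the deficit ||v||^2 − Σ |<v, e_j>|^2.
Σ |<v, e_j>|^2 = 210/41; ||v||^2 = 6; deficit = 36/41

Write each e_j = u_j / sqrt(<u_j, u_j>) where u_j is the displayed integer vector. Then <v, e_j> = <v, u_j> / sqrt(<u_j, u_j>), so |<v, e_j>|^2 = <v, u_j>^2 / <u_j, u_j>.
Coefficients: <v, e_1> = -3/sqrt(9), <v, e_2> = -39/sqrt(369).
Square and sum: Σ |<v, e_j>|^2 = 210/41.
Compute ||v||^2 = v·v = 6.
Deficit = 6 − 210/41 = 36/41 ≥ 0, confirming Bessel's inequality. (The deficit equals ||v − Σ <v,e_j> e_j||^2, the squared distance from v to span{e_j}.)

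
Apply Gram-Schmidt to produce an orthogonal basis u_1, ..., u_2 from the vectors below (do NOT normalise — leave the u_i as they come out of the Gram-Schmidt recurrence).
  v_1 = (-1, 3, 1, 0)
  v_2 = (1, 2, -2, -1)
Orthogonal basis:
  u_1 = (-1, 3, 1, 0)
  u_2 = (14/11, 13/11, -25/11, -1)

Apply the Gram-Schmidt recurrence
  u_1 = v_1
  u_i = v_i − Σ_{j<i} ((v_i · u_j) / (u_j · u_j)) · u_j.

Step by step this gives:
  u_1 = (-1, 3, 1, 0)
  u_2 = (14/11, 13/11, -25/11, -1)

Orthogonality check:
  u_2 · u_1 = 0 (should be 0)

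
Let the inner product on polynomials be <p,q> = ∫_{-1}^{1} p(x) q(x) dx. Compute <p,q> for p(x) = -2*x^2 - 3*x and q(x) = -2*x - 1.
<p,q> = 16/3

Expand the product: p(x)·q(x) = 4*x^3 + 8*x^2 + 3*x.
∫_{-1}^{1} of each monomial x^k gives [2/(k+1) if k even, 0 if k odd]. Integrating term-by-term (or equivalently evaluating the antiderivative F(x) = x^4 + 8*x^3/3 + 3*x^2/2 at the endpoints):
  F(1) − F(−1) = 31/6 − (-1/6) = 16/3.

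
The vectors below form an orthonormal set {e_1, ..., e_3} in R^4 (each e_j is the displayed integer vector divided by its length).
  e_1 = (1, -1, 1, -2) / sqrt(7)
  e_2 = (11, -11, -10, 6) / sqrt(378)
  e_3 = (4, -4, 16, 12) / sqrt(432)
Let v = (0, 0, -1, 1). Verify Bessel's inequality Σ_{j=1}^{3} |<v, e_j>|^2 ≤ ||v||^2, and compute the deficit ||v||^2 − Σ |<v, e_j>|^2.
Σ |<v, e_j>|^2 = 2; ||v||^2 = 2; deficit = 0

Write each e_j = u_j / sqrt(<u_j, u_j>) where u_j is the displayed integer vector. Then <v, e_j> = <v, u_j> / sqrt(<u_j, u_j>), so |<v, e_j>|^2 = <v, u_j>^2 / <u_j, u_j>.
Coefficients: <v, e_1> = -3/sqrt(7), <v, e_2> = 16/sqrt(378), <v, e_3> = -4/sqrt(432).
Square and sum: Σ |<v, e_j>|^2 = 2.
Compute ||v||^2 = v·v = 2.
Deficit = 2 − 2 = 0 ≥ 0, confirming Bessel's inequality. (The deficit equals ||v − Σ <v,e_j> e_j||^2, the squared distance from v to span{e_j}.)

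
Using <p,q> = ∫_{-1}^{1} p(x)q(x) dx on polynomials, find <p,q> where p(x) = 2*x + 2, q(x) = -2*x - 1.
<p,q> = -20/3

Expand the product: p(x)·q(x) = -4*x^2 - 6*x - 2.
∫_{-1}^{1} of each monomial x^k gives [2/(k+1) if k even, 0 if k odd]. Integrating term-by-term (or equivalently evaluating the antiderivative F(x) = -4*x^3/3 - 3*x^2 - 2*x at the endpoints):
  F(1) − F(−1) = -19/3 − (1/3) = -20/3.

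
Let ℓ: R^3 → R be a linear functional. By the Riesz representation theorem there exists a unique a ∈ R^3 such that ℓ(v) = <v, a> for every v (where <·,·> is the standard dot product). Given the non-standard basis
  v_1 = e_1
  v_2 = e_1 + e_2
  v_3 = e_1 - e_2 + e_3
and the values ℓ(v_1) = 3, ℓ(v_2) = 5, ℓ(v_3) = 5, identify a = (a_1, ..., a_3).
a = (3, 2, 4)

Write a = (a_1, ..., a_3) in the standard basis. For each basis vector v_i, ℓ(v_i) = <v_i, a> is a linear equation in the a_j's. Collect the n equations into a matrix system V a = ℓ, where row i of V is v_i (expressed in the standard basis). Since V is invertible (lower-triangular with 1s on the diagonal, up to permutation), solve by back-substitution:
  V =
[[1, 0, 0],
 [1, 1, 0],
 [1, -1, 1]]
  V a = (3, 5, 5)
Solving gives a = (3, 2, 4).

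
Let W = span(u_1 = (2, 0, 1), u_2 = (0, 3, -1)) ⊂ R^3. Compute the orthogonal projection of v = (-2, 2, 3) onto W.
proj_W(v) = (-2/7, 6/7, -3/7)

Set up U = [u_1 | ... | u_2] ∈ R^(3×2). The projector onto W = col(U) is P = U (U^T U)^(-1) U^T.
Compute U^T U =
  [5, -1]
  [-1, 10],
and U^T v = (-1, 3).
Solve U^T U · c = U^T v for the coefficients: c = (-1/7, 2/7). The projection is proj_W(v) = U c.
Check: (v - proj_W(v)) · u_1 = 0  (should be 0).
Check: (v - proj_W(v)) · u_2 = 0  (should be 0).
Result: proj_W(v) = (-2/7, 6/7, -3/7).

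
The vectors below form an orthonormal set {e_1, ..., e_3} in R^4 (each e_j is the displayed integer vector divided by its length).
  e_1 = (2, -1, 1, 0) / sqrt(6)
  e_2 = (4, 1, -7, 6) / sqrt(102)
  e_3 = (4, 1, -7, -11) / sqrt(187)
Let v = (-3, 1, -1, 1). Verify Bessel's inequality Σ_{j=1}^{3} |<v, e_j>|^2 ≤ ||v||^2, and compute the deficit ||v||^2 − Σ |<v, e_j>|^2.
Σ |<v, e_j>|^2 = 131/11; ||v||^2 = 12; deficit = 1/11

Write each e_j = u_j / sqrt(<u_j, u_j>) where u_j is the displayed integer vector. Then <v, e_j> = <v, u_j> / sqrt(<u_j, u_j>), so |<v, e_j>|^2 = <v, u_j>^2 / <u_j, u_j>.
Coefficients: <v, e_1> = -8/sqrt(6), <v, e_2> = 2/sqrt(102), <v, e_3> = -15/sqrt(187).
Square and sum: Σ |<v, e_j>|^2 = 131/11.
Compute ||v||^2 = v·v = 12.
Deficit = 12 − 131/11 = 1/11 ≥ 0, confirming Bessel's inequality. (The deficit equals ||v − Σ <v,e_j> e_j||^2, the squared distance from v to span{e_j}.)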